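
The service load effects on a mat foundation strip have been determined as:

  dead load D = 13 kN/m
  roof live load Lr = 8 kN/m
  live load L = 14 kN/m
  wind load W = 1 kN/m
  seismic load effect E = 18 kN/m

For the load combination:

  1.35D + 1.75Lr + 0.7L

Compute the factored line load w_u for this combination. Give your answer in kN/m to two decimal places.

1.35(13) + 1.75(8) + 0.7(14) = 17.55 + 14.00 + 9.80 = 41.35
w_u = 41.35 kN/m.

41.35 kN/m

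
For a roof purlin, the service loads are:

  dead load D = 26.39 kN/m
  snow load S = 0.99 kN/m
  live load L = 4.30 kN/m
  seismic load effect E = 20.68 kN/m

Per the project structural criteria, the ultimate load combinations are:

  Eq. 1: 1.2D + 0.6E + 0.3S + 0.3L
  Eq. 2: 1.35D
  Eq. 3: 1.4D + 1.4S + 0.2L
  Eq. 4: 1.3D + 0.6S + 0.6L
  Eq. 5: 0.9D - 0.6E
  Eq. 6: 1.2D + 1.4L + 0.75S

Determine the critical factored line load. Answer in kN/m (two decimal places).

Eq. 1: 1.2(26.39) + 0.6(20.68) + 0.3(0.99) + 0.3(4.30) = 45.66
Eq. 2: 1.35(26.39) = 35.63
Eq. 3: 1.4(26.39) + 1.4(0.99) + 0.2(4.30) = 39.19
Eq. 4: 1.3(26.39) + 0.6(0.99) + 0.6(4.30) = 34.31 + 0.59 + 2.58 = 37.48
Eq. 5: 0.9(26.39) - 0.6(20.68) = 23.75 - 12.41 = 11.34
Eq. 6: 1.2(26.39) + 1.4(4.30) + 0.75(0.99) = 31.67 + 6.02 + 0.74 = 38.43
Maximum is from combination 1.

45.66 kN/m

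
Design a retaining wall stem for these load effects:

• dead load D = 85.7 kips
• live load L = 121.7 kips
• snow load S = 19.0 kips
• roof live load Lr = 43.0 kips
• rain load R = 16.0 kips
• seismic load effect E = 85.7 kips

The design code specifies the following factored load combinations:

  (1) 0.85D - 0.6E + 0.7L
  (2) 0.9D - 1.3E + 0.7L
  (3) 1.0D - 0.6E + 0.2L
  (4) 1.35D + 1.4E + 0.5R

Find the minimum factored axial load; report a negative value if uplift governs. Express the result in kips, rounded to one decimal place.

(1) 0.85(85.7) - 0.6(85.7) + 0.7(121.7) = 106.6
(2) 0.9(85.7) - 1.3(85.7) + 0.7(121.7) = 50.9
(3) 1.0(85.7) - 0.6(85.7) + 0.2(121.7) = 58.6
(4) 1.35(85.7) + 1.4(85.7) + 0.5(16.0) = 243.7
Combination 2 gives the minimum: 50.9 kips.

50.9 kips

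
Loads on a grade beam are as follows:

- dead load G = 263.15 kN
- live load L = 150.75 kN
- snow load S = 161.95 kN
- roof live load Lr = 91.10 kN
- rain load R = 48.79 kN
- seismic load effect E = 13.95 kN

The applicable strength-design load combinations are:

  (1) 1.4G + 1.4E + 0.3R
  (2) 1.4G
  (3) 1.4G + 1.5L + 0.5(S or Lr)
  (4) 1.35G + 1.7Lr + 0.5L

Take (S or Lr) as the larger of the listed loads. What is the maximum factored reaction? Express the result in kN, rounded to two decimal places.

675.51 kN

(S or Lr) → S = 161.95 kN.
(1) 1.4(263.15) + 1.4(13.95) + 0.3(48.79) = 402.58
(2) 1.4(263.15) = 368.41
(3) 1.4(263.15) + 1.5(150.75) + 0.5(161.95) = 675.51
(4) 1.35(263.15) + 1.7(91.10) + 0.5(150.75) = 585.50
Combination 3 governs: V_u = 675.51 kN.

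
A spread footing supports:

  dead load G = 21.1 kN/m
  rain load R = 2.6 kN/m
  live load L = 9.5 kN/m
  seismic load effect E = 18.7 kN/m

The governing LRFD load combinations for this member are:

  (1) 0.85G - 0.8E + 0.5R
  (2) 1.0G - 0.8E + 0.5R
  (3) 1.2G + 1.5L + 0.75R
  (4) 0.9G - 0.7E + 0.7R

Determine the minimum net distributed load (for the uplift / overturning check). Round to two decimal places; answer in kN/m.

4.28 kN/m

(1) 0.85(21.1) - 0.8(18.7) + 0.5(2.6) = 17.94 - 14.96 + 1.30 = 4.28
(2) 1.0(21.1) - 0.8(18.7) + 0.5(2.6) = 21.10 - 14.96 + 1.30 = 7.44
(3) 1.2(21.1) + 1.5(9.5) + 0.75(2.6) = 25.32 + 14.25 + 1.95 = 41.52
(4) 0.9(21.1) - 0.7(18.7) + 0.7(2.6) = 18.99 - 13.09 + 1.82 = 7.72
Combination 1 gives the minimum: 4.28 kN/m.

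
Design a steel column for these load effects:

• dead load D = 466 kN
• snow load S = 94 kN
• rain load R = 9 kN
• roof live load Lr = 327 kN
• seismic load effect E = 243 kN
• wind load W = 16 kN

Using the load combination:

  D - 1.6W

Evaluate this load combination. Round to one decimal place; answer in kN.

440.4 kN

1.0(466) - 1.6(16) = 440.4
N_u = 440.4 kN.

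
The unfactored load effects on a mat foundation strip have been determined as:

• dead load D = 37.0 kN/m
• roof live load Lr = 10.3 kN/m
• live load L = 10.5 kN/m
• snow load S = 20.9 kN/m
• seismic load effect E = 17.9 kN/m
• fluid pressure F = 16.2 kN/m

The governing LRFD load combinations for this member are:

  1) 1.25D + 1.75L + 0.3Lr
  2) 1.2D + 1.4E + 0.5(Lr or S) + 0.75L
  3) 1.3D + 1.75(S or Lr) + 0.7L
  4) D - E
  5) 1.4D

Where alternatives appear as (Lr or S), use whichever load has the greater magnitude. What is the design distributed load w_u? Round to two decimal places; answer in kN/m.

(Lr or S) → S = 20.9 kN/m; (S or Lr) → S = 20.9 kN/m.
1) 1.25(37.0) + 1.75(10.5) + 0.3(10.3) = 46.25 + 18.38 + 3.09 = 67.72
2) 1.2(37.0) + 1.4(17.9) + 0.5(20.9) + 0.75(10.5) = 44.40 + 25.06 + 10.45 + 7.88 = 87.79
3) 1.3(37.0) + 1.75(20.9) + 0.7(10.5) = 48.10 + 36.58 + 7.35 = 92.03
4) 1.0(37.0) - 1.0(17.9) = 37.00 - 17.90 = 19.10
5) 1.4(37.0) = 51.80
The controlling combination is 3, giving 92.03 kN/m.

92.03 kN/m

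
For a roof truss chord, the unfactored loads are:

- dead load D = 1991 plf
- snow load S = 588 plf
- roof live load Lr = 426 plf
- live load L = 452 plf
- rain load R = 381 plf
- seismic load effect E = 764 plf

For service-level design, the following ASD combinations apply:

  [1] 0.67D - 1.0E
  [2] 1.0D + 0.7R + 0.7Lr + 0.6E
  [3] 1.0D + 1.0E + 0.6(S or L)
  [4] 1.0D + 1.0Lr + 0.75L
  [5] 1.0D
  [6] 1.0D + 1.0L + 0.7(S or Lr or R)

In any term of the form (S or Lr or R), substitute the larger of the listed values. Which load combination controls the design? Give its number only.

Combination 3

(S or L) → S = 588 plf; (S or Lr or R) → S = 588 plf.
[1] 0.67(1991) - 1.0(764) = 1334.0 - 764.0 = 570.0
[2] 1.0(1991) + 0.7(381) + 0.7(426) + 0.6(764) = 1991.0 + 266.7 + 298.2 + 458.4 = 3014.3
[3] 1.0(1991) + 1.0(764) + 0.6(588) = 1991.0 + 764.0 + 352.8 = 3107.8
[4] 1.0(1991) + 1.0(426) + 0.75(452) = 1991.0 + 426.0 + 339.0 = 2756.0
[5] 1.0(1991) = 1991.0
[6] 1.0(1991) + 1.0(452) + 0.7(588) = 1991.0 + 452.0 + 411.6 = 2854.6
The largest value is 3107.8 plf from combination 3.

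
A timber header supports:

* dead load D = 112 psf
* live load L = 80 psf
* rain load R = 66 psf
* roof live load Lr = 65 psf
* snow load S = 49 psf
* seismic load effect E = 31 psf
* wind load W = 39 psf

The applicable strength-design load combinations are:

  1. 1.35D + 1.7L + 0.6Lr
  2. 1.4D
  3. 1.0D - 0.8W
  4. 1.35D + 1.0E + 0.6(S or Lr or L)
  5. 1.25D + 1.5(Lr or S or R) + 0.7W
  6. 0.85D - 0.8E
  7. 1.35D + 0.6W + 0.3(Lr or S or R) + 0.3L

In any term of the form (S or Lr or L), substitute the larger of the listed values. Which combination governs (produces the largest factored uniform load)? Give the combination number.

Combination 1

(S or Lr or L) → L = 80 psf; (Lr or S or R) → R = 66 psf.
1. 1.35(112) + 1.7(80) + 0.6(65) = 151.20 + 136.00 + 39.00 = 326.20
2. 1.4(112) = 156.80
3. 1.0(112) - 0.8(39) = 112.00 - 31.20 = 80.80
4. 1.35(112) + 1.0(31) + 0.6(80) = 151.20 + 31.00 + 48.00 = 230.20
5. 1.25(112) + 1.5(66) + 0.7(39) = 140.00 + 99.00 + 27.30 = 266.30
6. 0.85(112) - 0.8(31) = 95.20 - 24.80 = 70.40
7. 1.35(112) + 0.6(39) + 0.3(66) + 0.3(80) = 151.20 + 23.40 + 19.80 + 24.00 = 218.40
The largest value is 326.20 psf from combination 1.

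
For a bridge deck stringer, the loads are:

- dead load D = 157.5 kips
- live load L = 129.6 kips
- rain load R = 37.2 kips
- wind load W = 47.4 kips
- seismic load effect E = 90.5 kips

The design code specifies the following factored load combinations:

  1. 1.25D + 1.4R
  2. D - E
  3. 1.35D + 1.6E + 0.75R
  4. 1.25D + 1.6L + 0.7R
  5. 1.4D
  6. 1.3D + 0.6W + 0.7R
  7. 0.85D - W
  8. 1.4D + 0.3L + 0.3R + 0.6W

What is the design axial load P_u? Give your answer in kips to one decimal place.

1. 1.25(157.5) + 1.4(37.2) = 196.9 + 52.1 = 249.0
2. 1.0(157.5) - 1.0(90.5) = 157.5 - 90.5 = 67.0
3. 1.35(157.5) + 1.6(90.5) + 0.75(37.2) = 212.6 + 144.8 + 27.9 = 385.3
4. 1.25(157.5) + 1.6(129.6) + 0.7(37.2) = 196.9 + 207.4 + 26.0 = 430.3
5. 1.4(157.5) = 220.5
6. 1.3(157.5) + 0.6(47.4) + 0.7(37.2) = 204.8 + 28.4 + 26.0 = 259.2
7. 0.85(157.5) - 1.0(47.4) = 133.9 - 47.4 = 86.5
8. 1.4(157.5) + 0.3(129.6) + 0.3(37.2) + 0.6(47.4) = 220.5 + 38.9 + 11.2 + 28.4 = 299.0
The controlling combination is 4, giving 430.3 kips.

430.3 kips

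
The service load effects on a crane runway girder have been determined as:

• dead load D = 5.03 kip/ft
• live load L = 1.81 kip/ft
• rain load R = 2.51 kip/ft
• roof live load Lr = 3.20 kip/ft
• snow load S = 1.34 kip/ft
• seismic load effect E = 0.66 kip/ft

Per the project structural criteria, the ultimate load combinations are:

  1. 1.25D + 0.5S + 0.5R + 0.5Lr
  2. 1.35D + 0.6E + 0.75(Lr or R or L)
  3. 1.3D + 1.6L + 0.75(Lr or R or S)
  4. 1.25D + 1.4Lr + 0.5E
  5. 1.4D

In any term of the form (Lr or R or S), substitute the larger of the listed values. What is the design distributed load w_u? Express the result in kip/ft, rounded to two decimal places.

11.84 kip/ft

(Lr or R or L) → Lr = 3.20 kip/ft; (Lr or R or S) → Lr = 3.20 kip/ft.
1. 1.25(5.03) + 0.5(1.34) + 0.5(2.51) + 0.5(3.20) = 9.81
2. 1.35(5.03) + 0.6(0.66) + 0.75(3.20) = 9.59
3. 1.3(5.03) + 1.6(1.81) + 0.75(3.20) = 11.84
4. 1.25(5.03) + 1.4(3.20) + 0.5(0.66) = 11.10
5. 1.4(5.03) = 7.04
Combination 3 governs: w_u = 11.84 kip/ft.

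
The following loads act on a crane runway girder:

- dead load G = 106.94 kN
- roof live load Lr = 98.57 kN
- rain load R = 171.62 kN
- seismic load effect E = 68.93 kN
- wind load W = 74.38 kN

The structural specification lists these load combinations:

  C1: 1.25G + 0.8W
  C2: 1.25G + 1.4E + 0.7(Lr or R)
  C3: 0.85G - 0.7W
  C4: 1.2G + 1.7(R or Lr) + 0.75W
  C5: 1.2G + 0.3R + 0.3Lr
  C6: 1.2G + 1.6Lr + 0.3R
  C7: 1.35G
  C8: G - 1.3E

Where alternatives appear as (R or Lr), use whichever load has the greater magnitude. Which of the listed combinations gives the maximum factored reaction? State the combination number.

(Lr or R) → R = 171.62 kN; (R or Lr) → R = 171.62 kN.
C1: 1.25(106.94) + 0.8(74.38) = 133.68 + 59.50 = 193.18
C2: 1.25(106.94) + 1.4(68.93) + 0.7(171.62) = 133.68 + 96.50 + 120.13 = 350.31
C3: 0.85(106.94) - 0.7(74.38) = 90.90 - 52.07 = 38.83
C4: 1.2(106.94) + 1.7(171.62) + 0.75(74.38) = 128.33 + 291.75 + 55.79 = 475.87
C5: 1.2(106.94) + 0.3(171.62) + 0.3(98.57) = 128.33 + 51.49 + 29.57 = 209.39
C6: 1.2(106.94) + 1.6(98.57) + 0.3(171.62) = 128.33 + 157.71 + 51.49 = 337.53
C7: 1.35(106.94) = 144.37
C8: 1.0(106.94) - 1.3(68.93) = 106.94 - 89.61 = 17.33
The largest value is 475.87 kN from combination 4.

Combination 4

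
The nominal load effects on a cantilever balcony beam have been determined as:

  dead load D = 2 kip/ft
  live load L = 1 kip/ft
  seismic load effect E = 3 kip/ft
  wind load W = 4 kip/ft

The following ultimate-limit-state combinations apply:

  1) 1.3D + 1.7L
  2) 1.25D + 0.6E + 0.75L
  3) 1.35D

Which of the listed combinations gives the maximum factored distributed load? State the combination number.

1) 1.3(2) + 1.7(1) = 2.60 + 1.70 = 4.30
2) 1.25(2) + 0.6(3) + 0.75(1) = 2.50 + 1.80 + 0.75 = 5.05
3) 1.35(2) = 2.70
The largest value is 5.05 kip/ft from combination 2.

Combination 2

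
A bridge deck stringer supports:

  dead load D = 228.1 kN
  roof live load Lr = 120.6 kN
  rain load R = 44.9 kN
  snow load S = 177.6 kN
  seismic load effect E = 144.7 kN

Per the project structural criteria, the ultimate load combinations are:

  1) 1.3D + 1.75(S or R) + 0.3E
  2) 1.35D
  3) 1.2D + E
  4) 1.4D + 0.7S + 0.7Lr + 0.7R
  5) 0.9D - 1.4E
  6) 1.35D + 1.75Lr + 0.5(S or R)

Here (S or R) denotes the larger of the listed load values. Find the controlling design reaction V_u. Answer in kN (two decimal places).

(S or R) → S = 177.6 kN.
1) 1.3(228.1) + 1.75(177.6) + 0.3(144.7) = 296.53 + 310.80 + 43.41 = 650.74
2) 1.35(228.1) = 307.94
3) 1.2(228.1) + 1.0(144.7) = 273.72 + 144.70 = 418.42
4) 1.4(228.1) + 0.7(177.6) + 0.7(120.6) + 0.7(44.9) = 319.34 + 124.32 + 84.42 + 31.43 = 559.51
5) 0.9(228.1) - 1.4(144.7) = 205.29 - 202.58 = 2.71
6) 1.35(228.1) + 1.75(120.6) + 0.5(177.6) = 307.94 + 211.05 + 88.80 = 607.79
Combination 1 governs: V_u = 650.74 kN.

650.74 kN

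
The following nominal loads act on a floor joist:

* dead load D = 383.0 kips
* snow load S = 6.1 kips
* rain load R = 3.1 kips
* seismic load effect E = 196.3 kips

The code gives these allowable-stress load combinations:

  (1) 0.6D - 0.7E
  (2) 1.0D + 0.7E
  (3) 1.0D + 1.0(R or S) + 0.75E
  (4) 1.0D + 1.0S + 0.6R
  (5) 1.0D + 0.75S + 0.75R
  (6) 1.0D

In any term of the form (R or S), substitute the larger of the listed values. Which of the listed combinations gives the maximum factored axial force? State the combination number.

(R or S) → S = 6.1 kips.
(1) 0.6(383.0) - 0.7(196.3) = 229.8 - 137.4 = 92.4
(2) 1.0(383.0) + 0.7(196.3) = 383.0 + 137.4 = 520.4
(3) 1.0(383.0) + 1.0(6.1) + 0.75(196.3) = 383.0 + 6.1 + 147.2 = 536.3
(4) 1.0(383.0) + 1.0(6.1) + 0.6(3.1) = 383.0 + 6.1 + 1.9 = 391.0
(5) 1.0(383.0) + 0.75(6.1) + 0.75(3.1) = 383.0 + 4.6 + 2.3 = 389.9
(6) 1.0(383.0) = 383.0
The largest value is 536.3 kips from combination 3.

Combination 3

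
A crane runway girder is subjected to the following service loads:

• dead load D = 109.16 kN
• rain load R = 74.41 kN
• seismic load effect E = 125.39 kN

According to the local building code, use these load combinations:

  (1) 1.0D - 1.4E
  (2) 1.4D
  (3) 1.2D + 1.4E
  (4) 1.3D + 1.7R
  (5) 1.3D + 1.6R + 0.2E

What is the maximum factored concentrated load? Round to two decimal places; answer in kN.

306.54 kN

(1) 1.0(109.16) - 1.4(125.39) = 109.16 - 175.55 = -66.39
(2) 1.4(109.16) = 152.82
(3) 1.2(109.16) + 1.4(125.39) = 130.99 + 175.55 = 306.54
(4) 1.3(109.16) + 1.7(74.41) = 141.91 + 126.50 = 268.41
(5) 1.3(109.16) + 1.6(74.41) + 0.2(125.39) = 286.04
The controlling combination is 3, giving 306.54 kN.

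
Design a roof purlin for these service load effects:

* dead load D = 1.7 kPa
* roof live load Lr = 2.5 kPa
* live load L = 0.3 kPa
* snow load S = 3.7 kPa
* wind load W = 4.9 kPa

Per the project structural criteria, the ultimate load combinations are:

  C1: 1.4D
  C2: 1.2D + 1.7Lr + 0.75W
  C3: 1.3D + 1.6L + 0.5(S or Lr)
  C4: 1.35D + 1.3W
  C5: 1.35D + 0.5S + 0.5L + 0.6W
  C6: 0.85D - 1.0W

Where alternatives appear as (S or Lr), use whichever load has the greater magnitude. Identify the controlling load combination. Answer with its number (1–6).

Combination 2

(S or Lr) → S = 3.7 kPa.
C1: 1.4(1.7) = 2.38
C2: 1.2(1.7) + 1.7(2.5) + 0.75(4.9) = 2.04 + 4.25 + 3.68 = 9.97
C3: 1.3(1.7) + 1.6(0.3) + 0.5(3.7) = 2.21 + 0.48 + 1.85 = 4.54
C4: 1.35(1.7) + 1.3(4.9) = 2.30 + 6.37 = 8.67
C5: 1.35(1.7) + 0.5(3.7) + 0.5(0.3) + 0.6(4.9) = 2.30 + 1.85 + 0.15 + 2.94 = 7.24
C6: 0.85(1.7) - 1.0(4.9) = -3.46
The largest value is 9.97 kPa from combination 2.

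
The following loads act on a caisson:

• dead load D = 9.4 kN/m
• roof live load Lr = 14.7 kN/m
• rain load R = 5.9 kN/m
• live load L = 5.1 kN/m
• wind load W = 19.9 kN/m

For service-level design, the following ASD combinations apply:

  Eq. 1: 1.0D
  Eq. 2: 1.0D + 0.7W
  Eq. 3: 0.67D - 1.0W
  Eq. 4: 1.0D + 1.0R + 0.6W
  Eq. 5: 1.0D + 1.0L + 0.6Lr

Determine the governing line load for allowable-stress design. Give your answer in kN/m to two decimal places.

27.24 kN/m

Eq. 1: 1.0(9.4) = 9.40
Eq. 2: 1.0(9.4) + 0.7(19.9) = 9.40 + 13.93 = 23.33
Eq. 3: 0.67(9.4) - 1.0(19.9) = 6.30 - 19.90 = -13.60
Eq. 4: 1.0(9.4) + 1.0(5.9) + 0.6(19.9) = 9.40 + 5.90 + 11.94 = 27.24
Eq. 5: 1.0(9.4) + 1.0(5.1) + 0.6(14.7) = 9.40 + 5.10 + 8.82 = 23.32
Combination 4 governs: w = 27.24 kN/m.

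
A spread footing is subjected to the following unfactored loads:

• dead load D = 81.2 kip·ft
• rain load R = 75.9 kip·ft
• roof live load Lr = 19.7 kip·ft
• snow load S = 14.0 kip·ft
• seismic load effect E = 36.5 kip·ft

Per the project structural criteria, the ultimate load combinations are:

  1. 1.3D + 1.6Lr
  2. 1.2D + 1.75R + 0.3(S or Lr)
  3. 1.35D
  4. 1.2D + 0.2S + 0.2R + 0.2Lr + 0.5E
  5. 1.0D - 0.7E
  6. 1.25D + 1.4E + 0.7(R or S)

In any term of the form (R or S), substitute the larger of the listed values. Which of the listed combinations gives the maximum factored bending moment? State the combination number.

Combination 2

(S or Lr) → Lr = 19.7 kip·ft; (R or S) → R = 75.9 kip·ft.
1. 1.3(81.2) + 1.6(19.7) = 105.56 + 31.52 = 137.08
2. 1.2(81.2) + 1.75(75.9) + 0.3(19.7) = 97.44 + 132.83 + 5.91 = 236.18
3. 1.35(81.2) = 109.62
4. 1.2(81.2) + 0.2(14.0) + 0.2(75.9) + 0.2(19.7) + 0.5(36.5) = 97.44 + 2.80 + 15.18 + 3.94 + 18.25 = 137.61
5. 1.0(81.2) - 0.7(36.5) = 81.20 - 25.55 = 55.65
6. 1.25(81.2) + 1.4(36.5) + 0.7(75.9) = 101.50 + 51.10 + 53.13 = 205.73
The largest value is 236.18 kip·ft from combination 2.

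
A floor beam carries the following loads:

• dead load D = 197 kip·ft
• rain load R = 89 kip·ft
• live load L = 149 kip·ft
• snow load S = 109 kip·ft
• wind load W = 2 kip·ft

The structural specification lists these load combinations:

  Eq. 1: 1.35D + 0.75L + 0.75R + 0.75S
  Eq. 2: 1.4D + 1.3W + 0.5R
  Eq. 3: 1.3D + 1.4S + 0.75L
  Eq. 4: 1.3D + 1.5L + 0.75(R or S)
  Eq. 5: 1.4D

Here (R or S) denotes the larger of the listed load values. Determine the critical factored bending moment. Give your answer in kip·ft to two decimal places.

(R or S) → S = 109 kip·ft.
Eq. 1: 1.35(197) + 0.75(149) + 0.75(89) + 0.75(109) = 265.95 + 111.75 + 66.75 + 81.75 = 526.20
Eq. 2: 1.4(197) + 1.3(2) + 0.5(89) = 275.80 + 2.60 + 44.50 = 322.90
Eq. 3: 1.3(197) + 1.4(109) + 0.75(149) = 256.10 + 152.60 + 111.75 = 520.45
Eq. 4: 1.3(197) + 1.5(149) + 0.75(109) = 256.10 + 223.50 + 81.75 = 561.35
Eq. 5: 1.4(197) = 275.80
The controlling combination is 4, giving 561.35 kip·ft.

561.35 kip·ft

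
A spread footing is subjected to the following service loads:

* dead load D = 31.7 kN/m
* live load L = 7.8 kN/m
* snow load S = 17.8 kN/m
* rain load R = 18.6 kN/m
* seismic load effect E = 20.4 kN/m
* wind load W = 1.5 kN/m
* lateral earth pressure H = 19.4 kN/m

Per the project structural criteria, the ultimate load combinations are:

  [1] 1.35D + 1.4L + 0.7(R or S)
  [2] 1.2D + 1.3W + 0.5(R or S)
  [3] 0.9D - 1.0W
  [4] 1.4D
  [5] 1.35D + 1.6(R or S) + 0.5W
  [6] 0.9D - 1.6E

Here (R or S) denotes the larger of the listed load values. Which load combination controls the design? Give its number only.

(R or S) → R = 18.6 kN/m.
[1] 1.35(31.7) + 1.4(7.8) + 0.7(18.6) = 42.8 + 10.9 + 13.0 = 66.7
[2] 1.2(31.7) + 1.3(1.5) + 0.5(18.6) = 38.0 + 2.0 + 9.3 = 49.3
[3] 0.9(31.7) - 1.0(1.5) = 28.5 - 1.5 = 27.0
[4] 1.4(31.7) = 44.4
[5] 1.35(31.7) + 1.6(18.6) + 0.5(1.5) = 73.3
[6] 0.9(31.7) - 1.6(20.4) = 28.5 - 32.6 = -4.1
The largest value is 73.3 kN/m from combination 5.

Combination 5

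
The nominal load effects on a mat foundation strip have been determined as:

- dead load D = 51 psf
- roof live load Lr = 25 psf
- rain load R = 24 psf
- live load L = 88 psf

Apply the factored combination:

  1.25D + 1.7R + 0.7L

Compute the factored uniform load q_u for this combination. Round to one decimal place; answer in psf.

166.2 psf

1.25(51) + 1.7(24) + 0.7(88) = 63.8 + 40.8 + 61.6 = 166.2
q_u = 166.2 psf.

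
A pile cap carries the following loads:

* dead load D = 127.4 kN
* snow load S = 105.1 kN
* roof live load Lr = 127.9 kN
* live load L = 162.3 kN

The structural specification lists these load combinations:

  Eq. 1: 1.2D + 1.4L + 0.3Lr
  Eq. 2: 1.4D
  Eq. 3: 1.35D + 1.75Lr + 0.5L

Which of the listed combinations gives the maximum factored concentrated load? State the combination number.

Eq. 1: 1.2(127.4) + 1.4(162.3) + 0.3(127.9) = 418.47
Eq. 2: 1.4(127.4) = 178.36
Eq. 3: 1.35(127.4) + 1.75(127.9) + 0.5(162.3) = 476.97
The largest value is 476.97 kN from combination 3.

Combination 3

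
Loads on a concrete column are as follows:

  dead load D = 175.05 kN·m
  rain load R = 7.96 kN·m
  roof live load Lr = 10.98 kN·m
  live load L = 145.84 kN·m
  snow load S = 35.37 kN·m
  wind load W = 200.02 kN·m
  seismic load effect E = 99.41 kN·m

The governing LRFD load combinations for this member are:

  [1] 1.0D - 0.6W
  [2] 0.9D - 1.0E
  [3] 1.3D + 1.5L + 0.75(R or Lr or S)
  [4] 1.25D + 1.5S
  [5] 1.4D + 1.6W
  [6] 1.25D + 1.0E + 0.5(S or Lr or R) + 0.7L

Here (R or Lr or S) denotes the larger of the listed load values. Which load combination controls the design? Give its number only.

(R or Lr or S) → S = 35.37 kN·m; (S or Lr or R) → S = 35.37 kN·m.
[1] 1.0(175.05) - 0.6(200.02) = 175.05 - 120.01 = 55.04
[2] 0.9(175.05) - 1.0(99.41) = 157.55 - 99.41 = 58.14
[3] 1.3(175.05) + 1.5(145.84) + 0.75(35.37) = 472.85
[4] 1.25(175.05) + 1.5(35.37) = 218.81 + 53.06 = 271.87
[5] 1.4(175.05) + 1.6(200.02) = 245.07 + 320.03 = 565.10
[6] 1.25(175.05) + 1.0(99.41) + 0.5(35.37) + 0.7(145.84) = 218.81 + 99.41 + 17.69 + 102.09 = 438.00
The largest value is 565.10 kN·m from combination 5.

Combination 5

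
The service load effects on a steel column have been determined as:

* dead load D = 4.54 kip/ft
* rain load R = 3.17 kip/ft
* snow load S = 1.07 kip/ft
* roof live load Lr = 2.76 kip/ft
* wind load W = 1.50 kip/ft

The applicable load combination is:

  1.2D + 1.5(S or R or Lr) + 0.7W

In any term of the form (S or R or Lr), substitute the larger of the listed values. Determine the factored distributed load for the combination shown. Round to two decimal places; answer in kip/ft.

(S or R or Lr) → R = 3.17 kip/ft.
1.2(4.54) + 1.5(3.17) + 0.7(1.50) = 11.25
w_u = 11.25 kip/ft.

11.25 kip/ft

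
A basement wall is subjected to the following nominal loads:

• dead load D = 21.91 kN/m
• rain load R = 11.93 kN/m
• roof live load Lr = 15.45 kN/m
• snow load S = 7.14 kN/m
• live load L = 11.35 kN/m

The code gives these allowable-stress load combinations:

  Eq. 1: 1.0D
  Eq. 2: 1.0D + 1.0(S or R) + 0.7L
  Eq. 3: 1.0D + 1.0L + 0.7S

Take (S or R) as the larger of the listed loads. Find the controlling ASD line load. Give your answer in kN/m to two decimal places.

(S or R) → R = 11.93 kN/m.
Eq. 1: 1.0(21.91) = 21.91
Eq. 2: 1.0(21.91) + 1.0(11.93) + 0.7(11.35) = 21.91 + 11.93 + 7.95 = 41.79
Eq. 3: 1.0(21.91) + 1.0(11.35) + 0.7(7.14) = 21.91 + 11.35 + 5.00 = 38.26
Maximum is from combination 2.

41.79 kN/m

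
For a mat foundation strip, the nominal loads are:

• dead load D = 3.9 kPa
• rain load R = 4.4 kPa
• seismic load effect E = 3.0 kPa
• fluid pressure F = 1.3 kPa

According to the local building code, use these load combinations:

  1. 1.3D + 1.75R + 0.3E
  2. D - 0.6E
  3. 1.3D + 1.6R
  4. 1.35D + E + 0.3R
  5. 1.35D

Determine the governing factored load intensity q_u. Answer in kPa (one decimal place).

1. 1.3(3.9) + 1.75(4.4) + 0.3(3.0) = 5.1 + 7.7 + 0.9 = 13.7
2. 1.0(3.9) - 0.6(3.0) = 3.9 - 1.8 = 2.1
3. 1.3(3.9) + 1.6(4.4) = 5.1 + 7.0 = 12.1
4. 1.35(3.9) + 1.0(3.0) + 0.3(4.4) = 5.3 + 3.0 + 1.3 = 9.6
5. 1.35(3.9) = 5.3
Maximum is from combination 1.

13.7 kPa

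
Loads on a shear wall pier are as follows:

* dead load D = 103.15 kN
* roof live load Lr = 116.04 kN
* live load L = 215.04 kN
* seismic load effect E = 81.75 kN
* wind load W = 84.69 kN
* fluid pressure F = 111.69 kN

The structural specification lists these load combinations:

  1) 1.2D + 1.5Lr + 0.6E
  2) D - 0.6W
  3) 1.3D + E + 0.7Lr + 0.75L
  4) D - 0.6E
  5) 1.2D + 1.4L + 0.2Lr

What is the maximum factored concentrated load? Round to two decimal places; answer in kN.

1) 1.2(103.15) + 1.5(116.04) + 0.6(81.75) = 123.78 + 174.06 + 49.05 = 346.89
2) 1.0(103.15) - 0.6(84.69) = 103.15 - 50.81 = 52.34
3) 1.3(103.15) + 1.0(81.75) + 0.7(116.04) + 0.75(215.04) = 458.35
4) 1.0(103.15) - 0.6(81.75) = 103.15 - 49.05 = 54.10
5) 1.2(103.15) + 1.4(215.04) + 0.2(116.04) = 448.04
The controlling combination is 3, giving 458.35 kN.

458.35 kN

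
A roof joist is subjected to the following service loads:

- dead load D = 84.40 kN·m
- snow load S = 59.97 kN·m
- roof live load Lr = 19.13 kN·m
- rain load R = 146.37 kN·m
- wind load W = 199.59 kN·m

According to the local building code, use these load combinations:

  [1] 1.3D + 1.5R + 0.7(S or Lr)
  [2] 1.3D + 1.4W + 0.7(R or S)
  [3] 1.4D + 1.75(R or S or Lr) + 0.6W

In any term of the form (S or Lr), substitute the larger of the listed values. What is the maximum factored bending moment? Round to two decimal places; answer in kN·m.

(S or Lr) → S = 59.97 kN·m; (R or S) → R = 146.37 kN·m; (R or S or Lr) → R = 146.37 kN·m.
[1] 1.3(84.40) + 1.5(146.37) + 0.7(59.97) = 371.25
[2] 1.3(84.40) + 1.4(199.59) + 0.7(146.37) = 491.61
[3] 1.4(84.40) + 1.75(146.37) + 0.6(199.59) = 494.06
Combination 3 governs: M_u = 494.06 kN·m.

494.06 kN·m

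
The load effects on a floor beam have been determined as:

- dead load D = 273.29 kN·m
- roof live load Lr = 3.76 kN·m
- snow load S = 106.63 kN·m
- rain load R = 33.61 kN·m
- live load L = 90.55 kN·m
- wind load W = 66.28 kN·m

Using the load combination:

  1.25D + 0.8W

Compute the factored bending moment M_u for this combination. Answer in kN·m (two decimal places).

394.64 kN·m

1.25(273.29) + 0.8(66.28) = 394.64
M_u = 394.64 kN·m.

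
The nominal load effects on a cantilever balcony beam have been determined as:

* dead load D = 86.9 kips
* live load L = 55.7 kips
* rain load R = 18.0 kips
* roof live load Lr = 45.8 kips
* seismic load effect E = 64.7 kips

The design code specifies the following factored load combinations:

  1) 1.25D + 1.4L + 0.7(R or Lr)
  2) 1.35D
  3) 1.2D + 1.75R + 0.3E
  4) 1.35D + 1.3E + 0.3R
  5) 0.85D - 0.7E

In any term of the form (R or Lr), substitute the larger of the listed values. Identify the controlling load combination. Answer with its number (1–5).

Combination 1

(R or Lr) → Lr = 45.8 kips.
1) 1.25(86.9) + 1.4(55.7) + 0.7(45.8) = 218.7
2) 1.35(86.9) = 117.3
3) 1.2(86.9) + 1.75(18.0) + 0.3(64.7) = 155.2
4) 1.35(86.9) + 1.3(64.7) + 0.3(18.0) = 206.8
5) 0.85(86.9) - 0.7(64.7) = 28.6
The largest value is 218.7 kips from combination 1.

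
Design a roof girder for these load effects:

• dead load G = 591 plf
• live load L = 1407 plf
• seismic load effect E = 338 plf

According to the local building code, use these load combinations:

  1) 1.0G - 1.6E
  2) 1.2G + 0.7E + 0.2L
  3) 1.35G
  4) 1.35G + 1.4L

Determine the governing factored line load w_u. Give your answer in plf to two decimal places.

2767.65 plf

1) 1.0(591) - 1.6(338) = 591.00 - 540.80 = 50.20
2) 1.2(591) + 0.7(338) + 0.2(1407) = 709.20 + 236.60 + 281.40 = 1227.20
3) 1.35(591) = 797.85
4) 1.35(591) + 1.4(1407) = 797.85 + 1969.80 = 2767.65
The controlling combination is 4, giving 2767.65 plf.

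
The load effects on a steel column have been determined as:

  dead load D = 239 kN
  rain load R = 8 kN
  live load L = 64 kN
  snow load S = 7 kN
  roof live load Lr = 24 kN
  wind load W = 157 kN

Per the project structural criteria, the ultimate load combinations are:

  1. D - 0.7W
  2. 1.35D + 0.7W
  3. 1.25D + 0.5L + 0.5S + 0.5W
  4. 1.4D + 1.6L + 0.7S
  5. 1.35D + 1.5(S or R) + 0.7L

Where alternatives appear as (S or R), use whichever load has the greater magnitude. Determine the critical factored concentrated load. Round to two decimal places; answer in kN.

(S or R) → R = 8 kN.
1. 1.0(239) - 0.7(157) = 239.00 - 109.90 = 129.10
2. 1.35(239) + 0.7(157) = 322.65 + 109.90 = 432.55
3. 1.25(239) + 0.5(64) + 0.5(7) + 0.5(157) = 298.75 + 32.00 + 3.50 + 78.50 = 412.75
4. 1.4(239) + 1.6(64) + 0.7(7) = 334.60 + 102.40 + 4.90 = 441.90
5. 1.35(239) + 1.5(8) + 0.7(64) = 322.65 + 12.00 + 44.80 = 379.45
Combination 4 governs: P_u = 441.90 kN.

441.90 kN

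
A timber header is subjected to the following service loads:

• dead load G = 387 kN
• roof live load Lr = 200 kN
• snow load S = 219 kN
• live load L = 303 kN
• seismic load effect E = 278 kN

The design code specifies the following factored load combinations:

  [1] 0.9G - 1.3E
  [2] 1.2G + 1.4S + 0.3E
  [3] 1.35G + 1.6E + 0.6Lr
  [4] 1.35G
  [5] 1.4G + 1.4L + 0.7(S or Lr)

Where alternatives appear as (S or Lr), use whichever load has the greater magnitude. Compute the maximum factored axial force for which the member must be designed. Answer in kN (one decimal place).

1119.3 kN

(S or Lr) → S = 219 kN.
[1] 0.9(387) - 1.3(278) = 348.3 - 361.4 = -13.1
[2] 1.2(387) + 1.4(219) + 0.3(278) = 464.4 + 306.6 + 83.4 = 854.4
[3] 1.35(387) + 1.6(278) + 0.6(200) = 522.5 + 444.8 + 120.0 = 1087.3
[4] 1.35(387) = 522.5
[5] 1.4(387) + 1.4(303) + 0.7(219) = 541.8 + 424.2 + 153.3 = 1119.3
Combination 5 governs: N_u = 1119.3 kN.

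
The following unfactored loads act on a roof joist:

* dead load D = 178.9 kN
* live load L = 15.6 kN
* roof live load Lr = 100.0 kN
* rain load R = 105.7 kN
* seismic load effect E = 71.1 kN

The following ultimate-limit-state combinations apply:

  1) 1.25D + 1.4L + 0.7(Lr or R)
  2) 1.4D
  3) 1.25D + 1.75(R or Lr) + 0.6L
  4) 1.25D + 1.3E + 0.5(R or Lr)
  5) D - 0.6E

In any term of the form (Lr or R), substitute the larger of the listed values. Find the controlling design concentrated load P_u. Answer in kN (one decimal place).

418.0 kN

(Lr or R) → R = 105.7 kN; (R or Lr) → R = 105.7 kN.
1) 1.25(178.9) + 1.4(15.6) + 0.7(105.7) = 319.5
2) 1.4(178.9) = 250.5
3) 1.25(178.9) + 1.75(105.7) + 0.6(15.6) = 418.0
4) 1.25(178.9) + 1.3(71.1) + 0.5(105.7) = 368.9
5) 1.0(178.9) - 0.6(71.1) = 136.2
Combination 3 governs: P_u = 418.0 kN.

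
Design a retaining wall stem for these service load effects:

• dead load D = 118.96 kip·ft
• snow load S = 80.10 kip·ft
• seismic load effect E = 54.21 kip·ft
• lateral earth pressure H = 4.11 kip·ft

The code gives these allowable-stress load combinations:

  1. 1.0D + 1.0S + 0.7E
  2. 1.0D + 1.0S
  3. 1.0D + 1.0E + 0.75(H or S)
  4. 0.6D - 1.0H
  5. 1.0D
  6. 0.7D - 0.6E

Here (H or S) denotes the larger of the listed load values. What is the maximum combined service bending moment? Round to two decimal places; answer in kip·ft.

237.01 kip·ft

(H or S) → S = 80.10 kip·ft.
1. 1.0(118.96) + 1.0(80.10) + 0.7(54.21) = 118.96 + 80.10 + 37.95 = 237.01
2. 1.0(118.96) + 1.0(80.10) = 118.96 + 80.10 = 199.06
3. 1.0(118.96) + 1.0(54.21) + 0.75(80.10) = 118.96 + 54.21 + 60.08 = 233.25
4. 0.6(118.96) - 1.0(4.11) = 71.38 - 4.11 = 67.27
5. 1.0(118.96) = 118.96
6. 0.7(118.96) - 0.6(54.21) = 50.75
Maximum is from combination 1.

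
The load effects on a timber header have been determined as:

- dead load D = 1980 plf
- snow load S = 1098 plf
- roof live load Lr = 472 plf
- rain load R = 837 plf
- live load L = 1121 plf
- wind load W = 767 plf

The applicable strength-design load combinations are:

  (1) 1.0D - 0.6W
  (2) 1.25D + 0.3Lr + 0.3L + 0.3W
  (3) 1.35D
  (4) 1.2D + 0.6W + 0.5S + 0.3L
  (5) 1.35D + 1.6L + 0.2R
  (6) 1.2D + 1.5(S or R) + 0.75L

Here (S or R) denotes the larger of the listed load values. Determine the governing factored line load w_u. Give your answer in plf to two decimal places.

4863.75 plf

(S or R) → S = 1098 plf.
(1) 1.0(1980) - 0.6(767) = 1519.80
(2) 1.25(1980) + 0.3(472) + 0.3(1121) + 0.3(767) = 3183.00
(3) 1.35(1980) = 2673.00
(4) 1.2(1980) + 0.6(767) + 0.5(1098) + 0.3(1121) = 3721.50
(5) 1.35(1980) + 1.6(1121) + 0.2(837) = 4634.00
(6) 1.2(1980) + 1.5(1098) + 0.75(1121) = 4863.75
Maximum is from combination 6.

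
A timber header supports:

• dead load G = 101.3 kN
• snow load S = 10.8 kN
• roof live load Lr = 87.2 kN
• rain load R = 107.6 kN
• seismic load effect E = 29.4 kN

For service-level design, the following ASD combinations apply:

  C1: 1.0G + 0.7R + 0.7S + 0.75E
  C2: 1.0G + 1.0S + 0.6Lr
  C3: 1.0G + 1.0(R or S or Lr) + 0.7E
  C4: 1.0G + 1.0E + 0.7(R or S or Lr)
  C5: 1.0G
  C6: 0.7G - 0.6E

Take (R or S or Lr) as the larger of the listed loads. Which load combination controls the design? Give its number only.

Combination 3

(R or S or Lr) → R = 107.6 kN.
C1: 1.0(101.3) + 0.7(107.6) + 0.7(10.8) + 0.75(29.4) = 206.2
C2: 1.0(101.3) + 1.0(10.8) + 0.6(87.2) = 164.4
C3: 1.0(101.3) + 1.0(107.6) + 0.7(29.4) = 229.5
C4: 1.0(101.3) + 1.0(29.4) + 0.7(107.6) = 206.0
C5: 1.0(101.3) = 101.3
C6: 0.7(101.3) - 0.6(29.4) = 53.3
The largest value is 229.5 kN from combination 3.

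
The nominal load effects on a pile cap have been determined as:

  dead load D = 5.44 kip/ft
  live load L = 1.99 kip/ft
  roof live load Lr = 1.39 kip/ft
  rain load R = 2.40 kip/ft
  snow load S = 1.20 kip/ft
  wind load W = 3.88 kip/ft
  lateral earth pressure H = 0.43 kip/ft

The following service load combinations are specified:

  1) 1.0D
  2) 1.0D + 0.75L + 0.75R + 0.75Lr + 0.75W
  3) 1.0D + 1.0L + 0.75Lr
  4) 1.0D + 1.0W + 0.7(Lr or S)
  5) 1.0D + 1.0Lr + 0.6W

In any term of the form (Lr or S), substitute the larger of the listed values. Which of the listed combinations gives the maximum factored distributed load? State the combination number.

(Lr or S) → Lr = 1.39 kip/ft.
1) 1.0(5.44) = 5.44
2) 1.0(5.44) + 0.75(1.99) + 0.75(2.40) + 0.75(1.39) + 0.75(3.88) = 12.69
3) 1.0(5.44) + 1.0(1.99) + 0.75(1.39) = 5.44 + 1.99 + 1.04 = 8.47
4) 1.0(5.44) + 1.0(3.88) + 0.7(1.39) = 5.44 + 3.88 + 0.97 = 10.29
5) 1.0(5.44) + 1.0(1.39) + 0.6(3.88) = 5.44 + 1.39 + 2.33 = 9.16
The largest value is 12.69 kip/ft from combination 2.

Combination 2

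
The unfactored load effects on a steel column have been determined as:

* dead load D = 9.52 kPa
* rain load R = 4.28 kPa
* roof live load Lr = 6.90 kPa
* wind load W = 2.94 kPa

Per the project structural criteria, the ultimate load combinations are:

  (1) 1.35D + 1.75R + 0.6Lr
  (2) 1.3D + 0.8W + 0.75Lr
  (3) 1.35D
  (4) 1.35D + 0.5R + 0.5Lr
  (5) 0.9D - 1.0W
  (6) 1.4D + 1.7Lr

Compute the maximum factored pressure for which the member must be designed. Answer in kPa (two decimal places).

25.06 kPa

(1) 1.35(9.52) + 1.75(4.28) + 0.6(6.90) = 12.85 + 7.49 + 4.14 = 24.48
(2) 1.3(9.52) + 0.8(2.94) + 0.75(6.90) = 19.90
(3) 1.35(9.52) = 12.85
(4) 1.35(9.52) + 0.5(4.28) + 0.5(6.90) = 12.85 + 2.14 + 3.45 = 18.44
(5) 0.9(9.52) - 1.0(2.94) = 8.57 - 2.94 = 5.63
(6) 1.4(9.52) + 1.7(6.90) = 13.33 + 11.73 = 25.06
The controlling combination is 6, giving 25.06 kPa.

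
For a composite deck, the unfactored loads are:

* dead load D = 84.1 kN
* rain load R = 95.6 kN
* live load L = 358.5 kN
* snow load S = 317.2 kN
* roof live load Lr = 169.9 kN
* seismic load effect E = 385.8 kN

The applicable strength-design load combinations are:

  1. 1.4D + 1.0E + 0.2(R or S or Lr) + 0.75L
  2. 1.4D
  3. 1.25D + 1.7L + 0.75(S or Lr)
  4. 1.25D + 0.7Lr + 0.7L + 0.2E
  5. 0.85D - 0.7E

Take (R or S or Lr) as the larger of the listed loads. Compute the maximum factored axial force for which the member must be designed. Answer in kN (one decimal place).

(R or S or Lr) → S = 317.2 kN; (S or Lr) → S = 317.2 kN.
1. 1.4(84.1) + 1.0(385.8) + 0.2(317.2) + 0.75(358.5) = 835.9
2. 1.4(84.1) = 117.7
3. 1.25(84.1) + 1.7(358.5) + 0.75(317.2) = 105.1 + 609.5 + 237.9 = 952.5
4. 1.25(84.1) + 0.7(169.9) + 0.7(358.5) + 0.2(385.8) = 105.1 + 118.9 + 251.0 + 77.2 = 552.2
5. 0.85(84.1) - 0.7(385.8) = 71.5 - 270.1 = -198.6
The controlling combination is 3, giving 952.5 kN.

952.5 kN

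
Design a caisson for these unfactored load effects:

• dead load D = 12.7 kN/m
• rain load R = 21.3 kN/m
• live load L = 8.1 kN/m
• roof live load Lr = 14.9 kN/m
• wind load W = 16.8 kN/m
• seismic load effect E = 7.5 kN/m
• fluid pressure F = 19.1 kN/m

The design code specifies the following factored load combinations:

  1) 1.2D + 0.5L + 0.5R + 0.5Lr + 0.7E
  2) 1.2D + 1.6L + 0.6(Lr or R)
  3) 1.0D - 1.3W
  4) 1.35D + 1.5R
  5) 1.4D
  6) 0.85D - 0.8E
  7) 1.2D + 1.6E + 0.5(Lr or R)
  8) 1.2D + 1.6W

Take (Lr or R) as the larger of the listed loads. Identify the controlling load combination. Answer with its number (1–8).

(Lr or R) → R = 21.3 kN/m.
1) 1.2(12.7) + 0.5(8.1) + 0.5(21.3) + 0.5(14.9) + 0.7(7.5) = 15.24 + 4.05 + 10.65 + 7.45 + 5.25 = 42.64
2) 1.2(12.7) + 1.6(8.1) + 0.6(21.3) = 15.24 + 12.96 + 12.78 = 40.98
3) 1.0(12.7) - 1.3(16.8) = 12.70 - 21.84 = -9.14
4) 1.35(12.7) + 1.5(21.3) = 17.15 + 31.95 = 49.10
5) 1.4(12.7) = 17.78
6) 0.85(12.7) - 0.8(7.5) = 10.80 - 6.00 = 4.80
7) 1.2(12.7) + 1.6(7.5) + 0.5(21.3) = 15.24 + 12.00 + 10.65 = 37.89
8) 1.2(12.7) + 1.6(16.8) = 15.24 + 26.88 = 42.12
The largest value is 49.10 kN/m from combination 4.

Combination 4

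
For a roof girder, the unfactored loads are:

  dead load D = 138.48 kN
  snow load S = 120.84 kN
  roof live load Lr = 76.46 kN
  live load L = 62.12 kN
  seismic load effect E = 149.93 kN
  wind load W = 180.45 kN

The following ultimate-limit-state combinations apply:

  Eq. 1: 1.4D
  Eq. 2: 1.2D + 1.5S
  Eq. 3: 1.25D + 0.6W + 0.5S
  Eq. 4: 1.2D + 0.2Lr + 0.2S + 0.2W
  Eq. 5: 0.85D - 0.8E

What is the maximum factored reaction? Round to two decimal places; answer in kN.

Eq. 1: 1.4(138.48) = 193.87
Eq. 2: 1.2(138.48) + 1.5(120.84) = 347.44
Eq. 3: 1.25(138.48) + 0.6(180.45) + 0.5(120.84) = 341.79
Eq. 4: 1.2(138.48) + 0.2(76.46) + 0.2(120.84) + 0.2(180.45) = 241.73
Eq. 5: 0.85(138.48) - 0.8(149.93) = -2.24
Combination 2 governs: V_u = 347.44 kN.

347.44 kN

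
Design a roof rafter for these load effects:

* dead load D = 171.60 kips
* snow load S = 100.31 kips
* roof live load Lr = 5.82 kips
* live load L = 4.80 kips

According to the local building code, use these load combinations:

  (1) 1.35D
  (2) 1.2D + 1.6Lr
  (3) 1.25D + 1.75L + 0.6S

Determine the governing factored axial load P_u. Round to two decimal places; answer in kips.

(1) 1.35(171.60) = 231.66
(2) 1.2(171.60) + 1.6(5.82) = 205.92 + 9.31 = 215.23
(3) 1.25(171.60) + 1.75(4.80) + 0.6(100.31) = 214.50 + 8.40 + 60.19 = 283.09
Maximum is from combination 3.

283.09 kips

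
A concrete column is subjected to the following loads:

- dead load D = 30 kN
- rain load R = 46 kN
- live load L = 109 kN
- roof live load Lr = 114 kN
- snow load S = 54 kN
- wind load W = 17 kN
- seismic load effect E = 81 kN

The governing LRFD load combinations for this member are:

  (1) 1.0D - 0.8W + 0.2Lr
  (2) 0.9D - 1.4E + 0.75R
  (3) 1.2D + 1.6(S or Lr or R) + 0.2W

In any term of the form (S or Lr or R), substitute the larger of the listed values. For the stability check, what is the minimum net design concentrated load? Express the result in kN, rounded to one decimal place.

(S or Lr or R) → Lr = 114 kN.
(1) 1.0(30) - 0.8(17) + 0.2(114) = 30.0 - 13.6 + 22.8 = 39.2
(2) 0.9(30) - 1.4(81) + 0.75(46) = 27.0 - 113.4 + 34.5 = -51.9
(3) 1.2(30) + 1.6(114) + 0.2(17) = 36.0 + 182.4 + 3.4 = 221.8
Combination 2 gives the minimum: -51.9 kN.

-51.9 kN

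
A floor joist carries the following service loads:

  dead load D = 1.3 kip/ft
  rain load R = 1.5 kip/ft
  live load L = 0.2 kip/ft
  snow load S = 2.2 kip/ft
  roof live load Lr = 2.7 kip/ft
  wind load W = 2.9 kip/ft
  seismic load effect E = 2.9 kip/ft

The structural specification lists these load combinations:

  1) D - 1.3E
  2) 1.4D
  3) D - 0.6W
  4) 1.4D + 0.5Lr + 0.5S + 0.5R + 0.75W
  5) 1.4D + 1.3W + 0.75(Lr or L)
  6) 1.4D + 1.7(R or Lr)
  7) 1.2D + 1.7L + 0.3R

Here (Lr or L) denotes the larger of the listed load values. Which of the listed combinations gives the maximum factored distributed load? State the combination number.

Combination 5

(Lr or L) → Lr = 2.7 kip/ft; (R or Lr) → Lr = 2.7 kip/ft.
1) 1.0(1.3) - 1.3(2.9) = 1.3 - 3.8 = -2.5
2) 1.4(1.3) = 1.8
3) 1.0(1.3) - 0.6(2.9) = 1.3 - 1.7 = -0.4
4) 1.4(1.3) + 0.5(2.7) + 0.5(2.2) + 0.5(1.5) + 0.75(2.9) = 7.2
5) 1.4(1.3) + 1.3(2.9) + 0.75(2.7) = 1.8 + 3.8 + 2.0 = 7.6
6) 1.4(1.3) + 1.7(2.7) = 1.8 + 4.6 = 6.4
7) 1.2(1.3) + 1.7(0.2) + 0.3(1.5) = 1.6 + 0.3 + 0.5 = 2.4
The largest value is 7.6 kip/ft from combination 5.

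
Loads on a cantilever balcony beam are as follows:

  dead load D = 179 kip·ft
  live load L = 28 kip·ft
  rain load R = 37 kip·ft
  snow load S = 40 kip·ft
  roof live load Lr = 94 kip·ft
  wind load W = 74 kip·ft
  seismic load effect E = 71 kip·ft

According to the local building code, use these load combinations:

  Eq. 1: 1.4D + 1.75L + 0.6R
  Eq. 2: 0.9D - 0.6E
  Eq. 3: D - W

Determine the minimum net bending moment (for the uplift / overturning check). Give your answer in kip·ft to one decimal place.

105.0 kip·ft

Eq. 1: 1.4(179) + 1.75(28) + 0.6(37) = 250.6 + 49.0 + 22.2 = 321.8
Eq. 2: 0.9(179) - 0.6(71) = 161.1 - 42.6 = 118.5
Eq. 3: 1.0(179) - 1.0(74) = 179.0 - 74.0 = 105.0
Combination 3 gives the minimum: 105.0 kip·ft.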